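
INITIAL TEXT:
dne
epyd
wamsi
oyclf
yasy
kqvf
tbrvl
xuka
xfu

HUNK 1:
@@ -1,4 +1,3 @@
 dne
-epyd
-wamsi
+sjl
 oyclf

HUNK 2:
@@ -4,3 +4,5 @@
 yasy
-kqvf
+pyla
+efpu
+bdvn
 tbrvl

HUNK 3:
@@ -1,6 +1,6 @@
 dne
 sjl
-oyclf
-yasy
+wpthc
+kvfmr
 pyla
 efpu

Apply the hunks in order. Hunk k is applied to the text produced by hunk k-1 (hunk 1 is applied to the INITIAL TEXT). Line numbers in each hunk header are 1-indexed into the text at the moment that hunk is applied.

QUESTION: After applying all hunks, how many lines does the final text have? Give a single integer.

Answer: 10

Derivation:
Hunk 1: at line 1 remove [epyd,wamsi] add [sjl] -> 8 lines: dne sjl oyclf yasy kqvf tbrvl xuka xfu
Hunk 2: at line 4 remove [kqvf] add [pyla,efpu,bdvn] -> 10 lines: dne sjl oyclf yasy pyla efpu bdvn tbrvl xuka xfu
Hunk 3: at line 1 remove [oyclf,yasy] add [wpthc,kvfmr] -> 10 lines: dne sjl wpthc kvfmr pyla efpu bdvn tbrvl xuka xfu
Final line count: 10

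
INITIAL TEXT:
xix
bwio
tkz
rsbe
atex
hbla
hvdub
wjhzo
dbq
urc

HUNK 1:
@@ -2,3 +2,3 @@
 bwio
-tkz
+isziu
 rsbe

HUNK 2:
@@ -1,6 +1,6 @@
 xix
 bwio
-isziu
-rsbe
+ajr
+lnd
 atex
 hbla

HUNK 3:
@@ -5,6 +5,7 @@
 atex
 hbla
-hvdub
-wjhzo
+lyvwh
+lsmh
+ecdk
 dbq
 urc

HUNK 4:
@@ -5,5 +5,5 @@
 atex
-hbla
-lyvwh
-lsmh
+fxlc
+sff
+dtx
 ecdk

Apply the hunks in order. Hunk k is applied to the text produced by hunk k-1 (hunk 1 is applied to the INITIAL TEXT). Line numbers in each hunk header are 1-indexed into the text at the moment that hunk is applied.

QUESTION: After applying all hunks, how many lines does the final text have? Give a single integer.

Answer: 11

Derivation:
Hunk 1: at line 2 remove [tkz] add [isziu] -> 10 lines: xix bwio isziu rsbe atex hbla hvdub wjhzo dbq urc
Hunk 2: at line 1 remove [isziu,rsbe] add [ajr,lnd] -> 10 lines: xix bwio ajr lnd atex hbla hvdub wjhzo dbq urc
Hunk 3: at line 5 remove [hvdub,wjhzo] add [lyvwh,lsmh,ecdk] -> 11 lines: xix bwio ajr lnd atex hbla lyvwh lsmh ecdk dbq urc
Hunk 4: at line 5 remove [hbla,lyvwh,lsmh] add [fxlc,sff,dtx] -> 11 lines: xix bwio ajr lnd atex fxlc sff dtx ecdk dbq urc
Final line count: 11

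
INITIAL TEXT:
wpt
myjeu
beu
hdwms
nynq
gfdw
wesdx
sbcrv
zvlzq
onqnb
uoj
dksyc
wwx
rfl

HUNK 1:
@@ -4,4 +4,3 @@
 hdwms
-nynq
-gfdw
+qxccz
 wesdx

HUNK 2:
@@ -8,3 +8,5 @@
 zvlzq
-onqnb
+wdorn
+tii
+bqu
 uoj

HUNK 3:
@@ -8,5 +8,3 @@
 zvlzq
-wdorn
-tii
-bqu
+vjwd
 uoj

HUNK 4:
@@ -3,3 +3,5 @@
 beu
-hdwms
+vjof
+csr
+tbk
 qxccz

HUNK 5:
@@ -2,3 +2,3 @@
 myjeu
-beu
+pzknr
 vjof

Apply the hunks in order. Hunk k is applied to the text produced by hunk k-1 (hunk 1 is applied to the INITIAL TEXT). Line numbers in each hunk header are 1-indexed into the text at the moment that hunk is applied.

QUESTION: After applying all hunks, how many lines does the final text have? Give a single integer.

Answer: 15

Derivation:
Hunk 1: at line 4 remove [nynq,gfdw] add [qxccz] -> 13 lines: wpt myjeu beu hdwms qxccz wesdx sbcrv zvlzq onqnb uoj dksyc wwx rfl
Hunk 2: at line 8 remove [onqnb] add [wdorn,tii,bqu] -> 15 lines: wpt myjeu beu hdwms qxccz wesdx sbcrv zvlzq wdorn tii bqu uoj dksyc wwx rfl
Hunk 3: at line 8 remove [wdorn,tii,bqu] add [vjwd] -> 13 lines: wpt myjeu beu hdwms qxccz wesdx sbcrv zvlzq vjwd uoj dksyc wwx rfl
Hunk 4: at line 3 remove [hdwms] add [vjof,csr,tbk] -> 15 lines: wpt myjeu beu vjof csr tbk qxccz wesdx sbcrv zvlzq vjwd uoj dksyc wwx rfl
Hunk 5: at line 2 remove [beu] add [pzknr] -> 15 lines: wpt myjeu pzknr vjof csr tbk qxccz wesdx sbcrv zvlzq vjwd uoj dksyc wwx rfl
Final line count: 15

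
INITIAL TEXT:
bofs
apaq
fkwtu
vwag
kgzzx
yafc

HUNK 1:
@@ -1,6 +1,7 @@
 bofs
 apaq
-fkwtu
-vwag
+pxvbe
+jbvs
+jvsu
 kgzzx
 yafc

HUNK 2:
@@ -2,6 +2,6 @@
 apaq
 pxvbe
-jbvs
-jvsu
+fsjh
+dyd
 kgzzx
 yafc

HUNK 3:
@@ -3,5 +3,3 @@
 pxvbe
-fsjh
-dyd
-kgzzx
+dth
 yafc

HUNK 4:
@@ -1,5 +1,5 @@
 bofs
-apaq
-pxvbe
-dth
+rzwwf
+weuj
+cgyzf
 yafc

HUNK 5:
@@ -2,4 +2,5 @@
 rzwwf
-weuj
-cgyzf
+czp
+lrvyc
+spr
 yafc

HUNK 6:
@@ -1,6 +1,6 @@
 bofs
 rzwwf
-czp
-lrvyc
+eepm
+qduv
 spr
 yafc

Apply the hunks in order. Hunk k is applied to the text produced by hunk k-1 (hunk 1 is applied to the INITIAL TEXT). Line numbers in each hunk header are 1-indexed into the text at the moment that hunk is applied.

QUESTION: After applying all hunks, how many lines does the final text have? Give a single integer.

Hunk 1: at line 1 remove [fkwtu,vwag] add [pxvbe,jbvs,jvsu] -> 7 lines: bofs apaq pxvbe jbvs jvsu kgzzx yafc
Hunk 2: at line 2 remove [jbvs,jvsu] add [fsjh,dyd] -> 7 lines: bofs apaq pxvbe fsjh dyd kgzzx yafc
Hunk 3: at line 3 remove [fsjh,dyd,kgzzx] add [dth] -> 5 lines: bofs apaq pxvbe dth yafc
Hunk 4: at line 1 remove [apaq,pxvbe,dth] add [rzwwf,weuj,cgyzf] -> 5 lines: bofs rzwwf weuj cgyzf yafc
Hunk 5: at line 2 remove [weuj,cgyzf] add [czp,lrvyc,spr] -> 6 lines: bofs rzwwf czp lrvyc spr yafc
Hunk 6: at line 1 remove [czp,lrvyc] add [eepm,qduv] -> 6 lines: bofs rzwwf eepm qduv spr yafc
Final line count: 6

Answer: 6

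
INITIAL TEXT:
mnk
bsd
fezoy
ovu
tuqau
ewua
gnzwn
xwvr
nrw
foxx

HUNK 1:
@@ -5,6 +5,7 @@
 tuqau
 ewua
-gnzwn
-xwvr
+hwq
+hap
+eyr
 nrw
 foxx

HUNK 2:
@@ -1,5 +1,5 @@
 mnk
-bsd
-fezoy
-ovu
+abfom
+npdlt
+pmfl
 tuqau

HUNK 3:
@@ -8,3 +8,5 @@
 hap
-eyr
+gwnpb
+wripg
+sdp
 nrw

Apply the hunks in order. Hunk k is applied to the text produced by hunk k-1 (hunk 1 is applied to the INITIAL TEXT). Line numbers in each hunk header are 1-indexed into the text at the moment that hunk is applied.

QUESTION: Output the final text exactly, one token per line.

Hunk 1: at line 5 remove [gnzwn,xwvr] add [hwq,hap,eyr] -> 11 lines: mnk bsd fezoy ovu tuqau ewua hwq hap eyr nrw foxx
Hunk 2: at line 1 remove [bsd,fezoy,ovu] add [abfom,npdlt,pmfl] -> 11 lines: mnk abfom npdlt pmfl tuqau ewua hwq hap eyr nrw foxx
Hunk 3: at line 8 remove [eyr] add [gwnpb,wripg,sdp] -> 13 lines: mnk abfom npdlt pmfl tuqau ewua hwq hap gwnpb wripg sdp nrw foxx

Answer: mnk
abfom
npdlt
pmfl
tuqau
ewua
hwq
hap
gwnpb
wripg
sdp
nrw
foxx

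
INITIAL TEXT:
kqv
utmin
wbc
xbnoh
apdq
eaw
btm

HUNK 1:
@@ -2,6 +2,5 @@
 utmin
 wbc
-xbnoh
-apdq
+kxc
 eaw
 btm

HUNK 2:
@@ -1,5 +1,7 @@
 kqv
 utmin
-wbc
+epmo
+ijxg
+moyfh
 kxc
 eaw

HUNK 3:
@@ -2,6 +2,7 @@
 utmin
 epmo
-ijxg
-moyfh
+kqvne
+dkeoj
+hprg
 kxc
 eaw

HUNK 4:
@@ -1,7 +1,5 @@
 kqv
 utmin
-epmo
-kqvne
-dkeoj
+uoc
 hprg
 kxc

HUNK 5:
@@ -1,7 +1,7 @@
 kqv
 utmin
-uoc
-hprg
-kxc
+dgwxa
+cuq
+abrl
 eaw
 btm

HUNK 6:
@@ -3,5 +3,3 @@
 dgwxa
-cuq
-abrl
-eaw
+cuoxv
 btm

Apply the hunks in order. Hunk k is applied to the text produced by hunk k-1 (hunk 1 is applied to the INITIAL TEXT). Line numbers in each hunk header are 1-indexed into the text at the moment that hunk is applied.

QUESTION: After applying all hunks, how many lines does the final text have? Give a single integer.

Answer: 5

Derivation:
Hunk 1: at line 2 remove [xbnoh,apdq] add [kxc] -> 6 lines: kqv utmin wbc kxc eaw btm
Hunk 2: at line 1 remove [wbc] add [epmo,ijxg,moyfh] -> 8 lines: kqv utmin epmo ijxg moyfh kxc eaw btm
Hunk 3: at line 2 remove [ijxg,moyfh] add [kqvne,dkeoj,hprg] -> 9 lines: kqv utmin epmo kqvne dkeoj hprg kxc eaw btm
Hunk 4: at line 1 remove [epmo,kqvne,dkeoj] add [uoc] -> 7 lines: kqv utmin uoc hprg kxc eaw btm
Hunk 5: at line 1 remove [uoc,hprg,kxc] add [dgwxa,cuq,abrl] -> 7 lines: kqv utmin dgwxa cuq abrl eaw btm
Hunk 6: at line 3 remove [cuq,abrl,eaw] add [cuoxv] -> 5 lines: kqv utmin dgwxa cuoxv btm
Final line count: 5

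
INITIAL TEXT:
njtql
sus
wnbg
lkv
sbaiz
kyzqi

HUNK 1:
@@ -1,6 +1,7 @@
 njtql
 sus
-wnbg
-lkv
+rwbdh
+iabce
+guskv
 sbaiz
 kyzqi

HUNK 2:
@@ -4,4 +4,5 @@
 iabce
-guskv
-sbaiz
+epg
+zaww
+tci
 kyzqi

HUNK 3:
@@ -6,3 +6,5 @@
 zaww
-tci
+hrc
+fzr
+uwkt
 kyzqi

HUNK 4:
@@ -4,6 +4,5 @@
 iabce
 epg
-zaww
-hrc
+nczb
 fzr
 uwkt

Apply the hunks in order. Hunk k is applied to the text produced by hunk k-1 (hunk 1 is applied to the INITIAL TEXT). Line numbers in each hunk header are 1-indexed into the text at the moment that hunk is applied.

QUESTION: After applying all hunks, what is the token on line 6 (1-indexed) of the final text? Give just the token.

Answer: nczb

Derivation:
Hunk 1: at line 1 remove [wnbg,lkv] add [rwbdh,iabce,guskv] -> 7 lines: njtql sus rwbdh iabce guskv sbaiz kyzqi
Hunk 2: at line 4 remove [guskv,sbaiz] add [epg,zaww,tci] -> 8 lines: njtql sus rwbdh iabce epg zaww tci kyzqi
Hunk 3: at line 6 remove [tci] add [hrc,fzr,uwkt] -> 10 lines: njtql sus rwbdh iabce epg zaww hrc fzr uwkt kyzqi
Hunk 4: at line 4 remove [zaww,hrc] add [nczb] -> 9 lines: njtql sus rwbdh iabce epg nczb fzr uwkt kyzqi
Final line 6: nczb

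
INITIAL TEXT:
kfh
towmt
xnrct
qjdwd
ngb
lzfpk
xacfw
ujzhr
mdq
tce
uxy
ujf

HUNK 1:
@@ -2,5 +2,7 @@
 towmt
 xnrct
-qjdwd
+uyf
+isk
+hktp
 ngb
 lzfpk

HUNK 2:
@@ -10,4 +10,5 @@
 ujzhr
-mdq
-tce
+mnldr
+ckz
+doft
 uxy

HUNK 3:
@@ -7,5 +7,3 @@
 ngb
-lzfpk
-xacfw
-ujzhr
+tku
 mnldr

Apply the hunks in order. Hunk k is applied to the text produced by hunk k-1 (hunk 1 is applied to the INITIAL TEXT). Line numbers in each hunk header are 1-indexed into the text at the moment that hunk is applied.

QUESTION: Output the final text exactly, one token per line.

Answer: kfh
towmt
xnrct
uyf
isk
hktp
ngb
tku
mnldr
ckz
doft
uxy
ujf

Derivation:
Hunk 1: at line 2 remove [qjdwd] add [uyf,isk,hktp] -> 14 lines: kfh towmt xnrct uyf isk hktp ngb lzfpk xacfw ujzhr mdq tce uxy ujf
Hunk 2: at line 10 remove [mdq,tce] add [mnldr,ckz,doft] -> 15 lines: kfh towmt xnrct uyf isk hktp ngb lzfpk xacfw ujzhr mnldr ckz doft uxy ujf
Hunk 3: at line 7 remove [lzfpk,xacfw,ujzhr] add [tku] -> 13 lines: kfh towmt xnrct uyf isk hktp ngb tku mnldr ckz doft uxy ujf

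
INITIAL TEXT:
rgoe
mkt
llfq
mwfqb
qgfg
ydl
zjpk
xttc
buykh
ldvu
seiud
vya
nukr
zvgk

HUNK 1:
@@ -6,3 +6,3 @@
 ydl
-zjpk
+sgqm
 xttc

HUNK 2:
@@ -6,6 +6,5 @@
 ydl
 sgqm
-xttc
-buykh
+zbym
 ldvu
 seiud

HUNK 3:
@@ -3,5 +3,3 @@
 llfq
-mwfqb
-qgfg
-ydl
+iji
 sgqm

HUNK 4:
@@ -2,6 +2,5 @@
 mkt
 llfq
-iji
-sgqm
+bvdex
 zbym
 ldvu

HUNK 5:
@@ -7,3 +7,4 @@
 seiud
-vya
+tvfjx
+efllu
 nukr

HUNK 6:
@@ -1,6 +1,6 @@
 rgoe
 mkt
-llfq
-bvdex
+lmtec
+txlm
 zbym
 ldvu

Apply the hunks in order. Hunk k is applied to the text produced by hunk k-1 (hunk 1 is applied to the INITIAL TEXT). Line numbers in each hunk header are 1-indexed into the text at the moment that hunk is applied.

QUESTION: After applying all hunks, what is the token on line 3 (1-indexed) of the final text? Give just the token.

Answer: lmtec

Derivation:
Hunk 1: at line 6 remove [zjpk] add [sgqm] -> 14 lines: rgoe mkt llfq mwfqb qgfg ydl sgqm xttc buykh ldvu seiud vya nukr zvgk
Hunk 2: at line 6 remove [xttc,buykh] add [zbym] -> 13 lines: rgoe mkt llfq mwfqb qgfg ydl sgqm zbym ldvu seiud vya nukr zvgk
Hunk 3: at line 3 remove [mwfqb,qgfg,ydl] add [iji] -> 11 lines: rgoe mkt llfq iji sgqm zbym ldvu seiud vya nukr zvgk
Hunk 4: at line 2 remove [iji,sgqm] add [bvdex] -> 10 lines: rgoe mkt llfq bvdex zbym ldvu seiud vya nukr zvgk
Hunk 5: at line 7 remove [vya] add [tvfjx,efllu] -> 11 lines: rgoe mkt llfq bvdex zbym ldvu seiud tvfjx efllu nukr zvgk
Hunk 6: at line 1 remove [llfq,bvdex] add [lmtec,txlm] -> 11 lines: rgoe mkt lmtec txlm zbym ldvu seiud tvfjx efllu nukr zvgk
Final line 3: lmtec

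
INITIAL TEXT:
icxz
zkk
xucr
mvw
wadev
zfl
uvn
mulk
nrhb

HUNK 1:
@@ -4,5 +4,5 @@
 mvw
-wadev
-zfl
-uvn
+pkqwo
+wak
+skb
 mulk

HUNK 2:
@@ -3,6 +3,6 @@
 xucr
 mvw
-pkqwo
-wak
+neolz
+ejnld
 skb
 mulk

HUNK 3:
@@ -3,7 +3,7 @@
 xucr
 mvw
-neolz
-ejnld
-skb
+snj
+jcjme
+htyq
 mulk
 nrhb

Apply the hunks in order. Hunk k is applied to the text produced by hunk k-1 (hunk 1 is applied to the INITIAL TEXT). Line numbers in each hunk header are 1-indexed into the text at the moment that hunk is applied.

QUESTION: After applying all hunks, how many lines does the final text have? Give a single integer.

Hunk 1: at line 4 remove [wadev,zfl,uvn] add [pkqwo,wak,skb] -> 9 lines: icxz zkk xucr mvw pkqwo wak skb mulk nrhb
Hunk 2: at line 3 remove [pkqwo,wak] add [neolz,ejnld] -> 9 lines: icxz zkk xucr mvw neolz ejnld skb mulk nrhb
Hunk 3: at line 3 remove [neolz,ejnld,skb] add [snj,jcjme,htyq] -> 9 lines: icxz zkk xucr mvw snj jcjme htyq mulk nrhb
Final line count: 9

Answer: 9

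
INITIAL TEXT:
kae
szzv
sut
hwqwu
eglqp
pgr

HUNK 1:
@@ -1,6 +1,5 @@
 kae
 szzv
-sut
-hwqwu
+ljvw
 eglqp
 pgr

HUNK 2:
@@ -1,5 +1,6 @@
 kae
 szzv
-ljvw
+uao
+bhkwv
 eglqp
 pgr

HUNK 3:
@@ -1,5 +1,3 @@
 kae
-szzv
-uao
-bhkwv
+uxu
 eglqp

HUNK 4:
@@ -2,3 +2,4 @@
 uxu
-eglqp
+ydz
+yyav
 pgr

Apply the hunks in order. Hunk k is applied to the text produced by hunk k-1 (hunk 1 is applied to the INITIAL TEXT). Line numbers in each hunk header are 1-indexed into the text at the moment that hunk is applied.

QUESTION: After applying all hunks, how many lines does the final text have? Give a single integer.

Answer: 5

Derivation:
Hunk 1: at line 1 remove [sut,hwqwu] add [ljvw] -> 5 lines: kae szzv ljvw eglqp pgr
Hunk 2: at line 1 remove [ljvw] add [uao,bhkwv] -> 6 lines: kae szzv uao bhkwv eglqp pgr
Hunk 3: at line 1 remove [szzv,uao,bhkwv] add [uxu] -> 4 lines: kae uxu eglqp pgr
Hunk 4: at line 2 remove [eglqp] add [ydz,yyav] -> 5 lines: kae uxu ydz yyav pgr
Final line count: 5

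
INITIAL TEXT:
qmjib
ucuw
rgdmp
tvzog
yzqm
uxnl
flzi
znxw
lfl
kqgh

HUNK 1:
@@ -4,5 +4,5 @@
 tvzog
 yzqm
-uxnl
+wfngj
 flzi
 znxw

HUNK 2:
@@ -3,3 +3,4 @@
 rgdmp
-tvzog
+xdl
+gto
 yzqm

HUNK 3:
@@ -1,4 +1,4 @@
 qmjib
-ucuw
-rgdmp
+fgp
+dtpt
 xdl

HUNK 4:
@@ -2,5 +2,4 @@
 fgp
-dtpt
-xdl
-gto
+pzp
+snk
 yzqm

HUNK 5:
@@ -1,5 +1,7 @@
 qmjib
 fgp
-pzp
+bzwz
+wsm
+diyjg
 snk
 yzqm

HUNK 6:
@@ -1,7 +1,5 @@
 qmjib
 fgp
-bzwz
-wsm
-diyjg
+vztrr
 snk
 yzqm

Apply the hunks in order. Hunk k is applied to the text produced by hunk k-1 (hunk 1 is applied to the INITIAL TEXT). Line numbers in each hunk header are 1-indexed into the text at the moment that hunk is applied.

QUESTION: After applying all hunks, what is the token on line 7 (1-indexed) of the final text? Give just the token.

Answer: flzi

Derivation:
Hunk 1: at line 4 remove [uxnl] add [wfngj] -> 10 lines: qmjib ucuw rgdmp tvzog yzqm wfngj flzi znxw lfl kqgh
Hunk 2: at line 3 remove [tvzog] add [xdl,gto] -> 11 lines: qmjib ucuw rgdmp xdl gto yzqm wfngj flzi znxw lfl kqgh
Hunk 3: at line 1 remove [ucuw,rgdmp] add [fgp,dtpt] -> 11 lines: qmjib fgp dtpt xdl gto yzqm wfngj flzi znxw lfl kqgh
Hunk 4: at line 2 remove [dtpt,xdl,gto] add [pzp,snk] -> 10 lines: qmjib fgp pzp snk yzqm wfngj flzi znxw lfl kqgh
Hunk 5: at line 1 remove [pzp] add [bzwz,wsm,diyjg] -> 12 lines: qmjib fgp bzwz wsm diyjg snk yzqm wfngj flzi znxw lfl kqgh
Hunk 6: at line 1 remove [bzwz,wsm,diyjg] add [vztrr] -> 10 lines: qmjib fgp vztrr snk yzqm wfngj flzi znxw lfl kqgh
Final line 7: flzi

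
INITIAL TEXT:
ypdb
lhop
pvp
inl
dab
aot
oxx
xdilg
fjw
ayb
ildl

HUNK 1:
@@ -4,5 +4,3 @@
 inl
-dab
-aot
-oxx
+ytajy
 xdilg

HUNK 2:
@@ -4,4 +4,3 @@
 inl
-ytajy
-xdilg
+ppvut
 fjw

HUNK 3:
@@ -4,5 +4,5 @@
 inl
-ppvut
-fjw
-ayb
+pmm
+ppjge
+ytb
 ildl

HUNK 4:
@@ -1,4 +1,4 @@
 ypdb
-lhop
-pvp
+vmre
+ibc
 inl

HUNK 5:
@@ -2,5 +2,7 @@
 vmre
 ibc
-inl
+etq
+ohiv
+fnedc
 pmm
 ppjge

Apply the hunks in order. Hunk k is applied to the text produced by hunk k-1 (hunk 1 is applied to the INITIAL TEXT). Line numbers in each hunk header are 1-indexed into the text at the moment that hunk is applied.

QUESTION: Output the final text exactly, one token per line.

Hunk 1: at line 4 remove [dab,aot,oxx] add [ytajy] -> 9 lines: ypdb lhop pvp inl ytajy xdilg fjw ayb ildl
Hunk 2: at line 4 remove [ytajy,xdilg] add [ppvut] -> 8 lines: ypdb lhop pvp inl ppvut fjw ayb ildl
Hunk 3: at line 4 remove [ppvut,fjw,ayb] add [pmm,ppjge,ytb] -> 8 lines: ypdb lhop pvp inl pmm ppjge ytb ildl
Hunk 4: at line 1 remove [lhop,pvp] add [vmre,ibc] -> 8 lines: ypdb vmre ibc inl pmm ppjge ytb ildl
Hunk 5: at line 2 remove [inl] add [etq,ohiv,fnedc] -> 10 lines: ypdb vmre ibc etq ohiv fnedc pmm ppjge ytb ildl

Answer: ypdb
vmre
ibc
etq
ohiv
fnedc
pmm
ppjge
ytb
ildl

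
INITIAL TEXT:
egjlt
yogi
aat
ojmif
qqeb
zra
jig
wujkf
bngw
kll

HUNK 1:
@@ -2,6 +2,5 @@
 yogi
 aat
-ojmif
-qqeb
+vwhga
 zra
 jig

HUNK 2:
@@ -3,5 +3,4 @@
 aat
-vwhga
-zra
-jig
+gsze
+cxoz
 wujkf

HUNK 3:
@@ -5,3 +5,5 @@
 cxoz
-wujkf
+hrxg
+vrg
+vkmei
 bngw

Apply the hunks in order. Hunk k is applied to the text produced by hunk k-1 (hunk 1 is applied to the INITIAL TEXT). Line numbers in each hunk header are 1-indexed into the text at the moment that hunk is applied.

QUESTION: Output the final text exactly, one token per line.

Answer: egjlt
yogi
aat
gsze
cxoz
hrxg
vrg
vkmei
bngw
kll

Derivation:
Hunk 1: at line 2 remove [ojmif,qqeb] add [vwhga] -> 9 lines: egjlt yogi aat vwhga zra jig wujkf bngw kll
Hunk 2: at line 3 remove [vwhga,zra,jig] add [gsze,cxoz] -> 8 lines: egjlt yogi aat gsze cxoz wujkf bngw kll
Hunk 3: at line 5 remove [wujkf] add [hrxg,vrg,vkmei] -> 10 lines: egjlt yogi aat gsze cxoz hrxg vrg vkmei bngw kll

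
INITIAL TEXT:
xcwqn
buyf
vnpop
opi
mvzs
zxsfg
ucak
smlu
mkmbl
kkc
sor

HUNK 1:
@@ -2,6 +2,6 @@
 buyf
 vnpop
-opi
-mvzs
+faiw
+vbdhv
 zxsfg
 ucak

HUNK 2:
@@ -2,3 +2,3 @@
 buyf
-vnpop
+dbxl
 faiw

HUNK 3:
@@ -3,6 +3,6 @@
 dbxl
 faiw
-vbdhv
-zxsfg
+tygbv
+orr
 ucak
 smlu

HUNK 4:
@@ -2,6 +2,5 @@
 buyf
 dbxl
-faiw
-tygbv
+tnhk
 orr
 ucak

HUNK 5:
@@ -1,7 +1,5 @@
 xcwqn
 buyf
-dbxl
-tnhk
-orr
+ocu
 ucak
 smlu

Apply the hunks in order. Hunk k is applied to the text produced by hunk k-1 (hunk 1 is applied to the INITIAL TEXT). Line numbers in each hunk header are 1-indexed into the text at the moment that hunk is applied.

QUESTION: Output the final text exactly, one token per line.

Answer: xcwqn
buyf
ocu
ucak
smlu
mkmbl
kkc
sor

Derivation:
Hunk 1: at line 2 remove [opi,mvzs] add [faiw,vbdhv] -> 11 lines: xcwqn buyf vnpop faiw vbdhv zxsfg ucak smlu mkmbl kkc sor
Hunk 2: at line 2 remove [vnpop] add [dbxl] -> 11 lines: xcwqn buyf dbxl faiw vbdhv zxsfg ucak smlu mkmbl kkc sor
Hunk 3: at line 3 remove [vbdhv,zxsfg] add [tygbv,orr] -> 11 lines: xcwqn buyf dbxl faiw tygbv orr ucak smlu mkmbl kkc sor
Hunk 4: at line 2 remove [faiw,tygbv] add [tnhk] -> 10 lines: xcwqn buyf dbxl tnhk orr ucak smlu mkmbl kkc sor
Hunk 5: at line 1 remove [dbxl,tnhk,orr] add [ocu] -> 8 lines: xcwqn buyf ocu ucak smlu mkmbl kkc sor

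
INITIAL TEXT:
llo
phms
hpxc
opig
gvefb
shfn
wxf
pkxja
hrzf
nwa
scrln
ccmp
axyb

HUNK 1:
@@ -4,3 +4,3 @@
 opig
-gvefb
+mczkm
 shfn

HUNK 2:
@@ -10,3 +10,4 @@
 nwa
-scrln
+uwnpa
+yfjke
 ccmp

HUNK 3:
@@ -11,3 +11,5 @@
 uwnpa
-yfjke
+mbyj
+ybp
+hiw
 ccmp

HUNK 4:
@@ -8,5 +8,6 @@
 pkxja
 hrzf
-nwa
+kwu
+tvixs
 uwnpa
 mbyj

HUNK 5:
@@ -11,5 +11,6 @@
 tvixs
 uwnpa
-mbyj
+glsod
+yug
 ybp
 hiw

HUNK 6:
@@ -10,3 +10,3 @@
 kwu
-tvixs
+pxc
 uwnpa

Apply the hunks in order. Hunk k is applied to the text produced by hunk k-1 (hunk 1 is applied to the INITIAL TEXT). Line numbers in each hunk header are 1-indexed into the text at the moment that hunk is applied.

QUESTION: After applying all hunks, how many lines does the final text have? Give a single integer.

Answer: 18

Derivation:
Hunk 1: at line 4 remove [gvefb] add [mczkm] -> 13 lines: llo phms hpxc opig mczkm shfn wxf pkxja hrzf nwa scrln ccmp axyb
Hunk 2: at line 10 remove [scrln] add [uwnpa,yfjke] -> 14 lines: llo phms hpxc opig mczkm shfn wxf pkxja hrzf nwa uwnpa yfjke ccmp axyb
Hunk 3: at line 11 remove [yfjke] add [mbyj,ybp,hiw] -> 16 lines: llo phms hpxc opig mczkm shfn wxf pkxja hrzf nwa uwnpa mbyj ybp hiw ccmp axyb
Hunk 4: at line 8 remove [nwa] add [kwu,tvixs] -> 17 lines: llo phms hpxc opig mczkm shfn wxf pkxja hrzf kwu tvixs uwnpa mbyj ybp hiw ccmp axyb
Hunk 5: at line 11 remove [mbyj] add [glsod,yug] -> 18 lines: llo phms hpxc opig mczkm shfn wxf pkxja hrzf kwu tvixs uwnpa glsod yug ybp hiw ccmp axyb
Hunk 6: at line 10 remove [tvixs] add [pxc] -> 18 lines: llo phms hpxc opig mczkm shfn wxf pkxja hrzf kwu pxc uwnpa glsod yug ybp hiw ccmp axyb
Final line count: 18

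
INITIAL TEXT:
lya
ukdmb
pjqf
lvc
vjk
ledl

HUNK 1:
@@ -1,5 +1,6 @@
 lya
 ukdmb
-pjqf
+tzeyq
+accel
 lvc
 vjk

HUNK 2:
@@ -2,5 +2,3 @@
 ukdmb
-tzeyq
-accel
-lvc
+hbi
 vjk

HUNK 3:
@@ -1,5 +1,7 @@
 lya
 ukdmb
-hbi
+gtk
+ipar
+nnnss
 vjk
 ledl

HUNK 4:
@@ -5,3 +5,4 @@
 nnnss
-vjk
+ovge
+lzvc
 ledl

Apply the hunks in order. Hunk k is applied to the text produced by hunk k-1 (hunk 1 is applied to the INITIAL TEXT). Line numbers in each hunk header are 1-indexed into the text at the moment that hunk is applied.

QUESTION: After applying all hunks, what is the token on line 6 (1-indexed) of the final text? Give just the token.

Answer: ovge

Derivation:
Hunk 1: at line 1 remove [pjqf] add [tzeyq,accel] -> 7 lines: lya ukdmb tzeyq accel lvc vjk ledl
Hunk 2: at line 2 remove [tzeyq,accel,lvc] add [hbi] -> 5 lines: lya ukdmb hbi vjk ledl
Hunk 3: at line 1 remove [hbi] add [gtk,ipar,nnnss] -> 7 lines: lya ukdmb gtk ipar nnnss vjk ledl
Hunk 4: at line 5 remove [vjk] add [ovge,lzvc] -> 8 lines: lya ukdmb gtk ipar nnnss ovge lzvc ledl
Final line 6: ovge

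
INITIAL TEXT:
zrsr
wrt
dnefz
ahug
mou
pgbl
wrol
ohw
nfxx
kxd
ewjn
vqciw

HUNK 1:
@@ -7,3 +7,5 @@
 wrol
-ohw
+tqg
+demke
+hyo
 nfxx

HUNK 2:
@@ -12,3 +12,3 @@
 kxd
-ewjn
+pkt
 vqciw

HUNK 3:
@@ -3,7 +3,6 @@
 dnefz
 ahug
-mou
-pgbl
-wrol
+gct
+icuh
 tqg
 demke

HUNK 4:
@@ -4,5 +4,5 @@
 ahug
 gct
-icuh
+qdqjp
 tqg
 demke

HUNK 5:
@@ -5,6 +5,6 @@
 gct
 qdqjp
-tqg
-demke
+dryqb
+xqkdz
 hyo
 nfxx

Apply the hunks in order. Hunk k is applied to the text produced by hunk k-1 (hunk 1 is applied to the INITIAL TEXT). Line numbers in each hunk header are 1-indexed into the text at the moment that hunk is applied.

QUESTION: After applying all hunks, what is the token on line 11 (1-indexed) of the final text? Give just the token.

Hunk 1: at line 7 remove [ohw] add [tqg,demke,hyo] -> 14 lines: zrsr wrt dnefz ahug mou pgbl wrol tqg demke hyo nfxx kxd ewjn vqciw
Hunk 2: at line 12 remove [ewjn] add [pkt] -> 14 lines: zrsr wrt dnefz ahug mou pgbl wrol tqg demke hyo nfxx kxd pkt vqciw
Hunk 3: at line 3 remove [mou,pgbl,wrol] add [gct,icuh] -> 13 lines: zrsr wrt dnefz ahug gct icuh tqg demke hyo nfxx kxd pkt vqciw
Hunk 4: at line 4 remove [icuh] add [qdqjp] -> 13 lines: zrsr wrt dnefz ahug gct qdqjp tqg demke hyo nfxx kxd pkt vqciw
Hunk 5: at line 5 remove [tqg,demke] add [dryqb,xqkdz] -> 13 lines: zrsr wrt dnefz ahug gct qdqjp dryqb xqkdz hyo nfxx kxd pkt vqciw
Final line 11: kxd

Answer: kxd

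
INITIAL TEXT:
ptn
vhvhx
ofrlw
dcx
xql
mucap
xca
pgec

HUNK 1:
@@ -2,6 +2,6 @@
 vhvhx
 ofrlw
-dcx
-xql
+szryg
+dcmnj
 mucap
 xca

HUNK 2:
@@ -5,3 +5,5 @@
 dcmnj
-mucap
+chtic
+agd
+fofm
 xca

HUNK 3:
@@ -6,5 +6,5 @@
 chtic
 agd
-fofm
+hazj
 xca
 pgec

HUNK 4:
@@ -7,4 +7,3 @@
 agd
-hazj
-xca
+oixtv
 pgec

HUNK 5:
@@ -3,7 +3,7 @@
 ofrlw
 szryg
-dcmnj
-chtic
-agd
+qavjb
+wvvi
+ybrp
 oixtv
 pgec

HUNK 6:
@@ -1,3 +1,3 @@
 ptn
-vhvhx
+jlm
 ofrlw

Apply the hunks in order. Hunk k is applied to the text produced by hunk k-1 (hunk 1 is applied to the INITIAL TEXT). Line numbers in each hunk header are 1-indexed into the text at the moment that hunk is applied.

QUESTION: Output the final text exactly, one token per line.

Hunk 1: at line 2 remove [dcx,xql] add [szryg,dcmnj] -> 8 lines: ptn vhvhx ofrlw szryg dcmnj mucap xca pgec
Hunk 2: at line 5 remove [mucap] add [chtic,agd,fofm] -> 10 lines: ptn vhvhx ofrlw szryg dcmnj chtic agd fofm xca pgec
Hunk 3: at line 6 remove [fofm] add [hazj] -> 10 lines: ptn vhvhx ofrlw szryg dcmnj chtic agd hazj xca pgec
Hunk 4: at line 7 remove [hazj,xca] add [oixtv] -> 9 lines: ptn vhvhx ofrlw szryg dcmnj chtic agd oixtv pgec
Hunk 5: at line 3 remove [dcmnj,chtic,agd] add [qavjb,wvvi,ybrp] -> 9 lines: ptn vhvhx ofrlw szryg qavjb wvvi ybrp oixtv pgec
Hunk 6: at line 1 remove [vhvhx] add [jlm] -> 9 lines: ptn jlm ofrlw szryg qavjb wvvi ybrp oixtv pgec

Answer: ptn
jlm
ofrlw
szryg
qavjb
wvvi
ybrp
oixtv
pgec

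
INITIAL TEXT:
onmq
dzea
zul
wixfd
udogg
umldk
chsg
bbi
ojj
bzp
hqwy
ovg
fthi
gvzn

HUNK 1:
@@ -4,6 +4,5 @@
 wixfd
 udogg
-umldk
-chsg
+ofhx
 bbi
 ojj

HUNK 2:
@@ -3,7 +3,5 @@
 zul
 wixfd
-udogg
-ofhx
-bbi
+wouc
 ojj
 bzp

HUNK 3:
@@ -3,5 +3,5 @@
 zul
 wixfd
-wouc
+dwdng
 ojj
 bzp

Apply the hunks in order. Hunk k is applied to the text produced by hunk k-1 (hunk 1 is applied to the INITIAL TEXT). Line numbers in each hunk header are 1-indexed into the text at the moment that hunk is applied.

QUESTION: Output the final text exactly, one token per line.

Hunk 1: at line 4 remove [umldk,chsg] add [ofhx] -> 13 lines: onmq dzea zul wixfd udogg ofhx bbi ojj bzp hqwy ovg fthi gvzn
Hunk 2: at line 3 remove [udogg,ofhx,bbi] add [wouc] -> 11 lines: onmq dzea zul wixfd wouc ojj bzp hqwy ovg fthi gvzn
Hunk 3: at line 3 remove [wouc] add [dwdng] -> 11 lines: onmq dzea zul wixfd dwdng ojj bzp hqwy ovg fthi gvzn

Answer: onmq
dzea
zul
wixfd
dwdng
ojj
bzp
hqwy
ovg
fthi
gvzn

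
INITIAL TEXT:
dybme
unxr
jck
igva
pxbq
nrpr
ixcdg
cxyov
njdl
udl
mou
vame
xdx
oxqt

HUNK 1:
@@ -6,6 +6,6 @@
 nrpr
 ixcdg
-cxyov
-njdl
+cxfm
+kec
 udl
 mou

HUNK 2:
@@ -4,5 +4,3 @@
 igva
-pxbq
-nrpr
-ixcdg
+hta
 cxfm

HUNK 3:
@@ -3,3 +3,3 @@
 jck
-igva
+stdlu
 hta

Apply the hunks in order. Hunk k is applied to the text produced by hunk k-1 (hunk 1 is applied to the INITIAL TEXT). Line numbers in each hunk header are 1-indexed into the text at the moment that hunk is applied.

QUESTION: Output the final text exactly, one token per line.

Answer: dybme
unxr
jck
stdlu
hta
cxfm
kec
udl
mou
vame
xdx
oxqt

Derivation:
Hunk 1: at line 6 remove [cxyov,njdl] add [cxfm,kec] -> 14 lines: dybme unxr jck igva pxbq nrpr ixcdg cxfm kec udl mou vame xdx oxqt
Hunk 2: at line 4 remove [pxbq,nrpr,ixcdg] add [hta] -> 12 lines: dybme unxr jck igva hta cxfm kec udl mou vame xdx oxqt
Hunk 3: at line 3 remove [igva] add [stdlu] -> 12 lines: dybme unxr jck stdlu hta cxfm kec udl mou vame xdx oxqt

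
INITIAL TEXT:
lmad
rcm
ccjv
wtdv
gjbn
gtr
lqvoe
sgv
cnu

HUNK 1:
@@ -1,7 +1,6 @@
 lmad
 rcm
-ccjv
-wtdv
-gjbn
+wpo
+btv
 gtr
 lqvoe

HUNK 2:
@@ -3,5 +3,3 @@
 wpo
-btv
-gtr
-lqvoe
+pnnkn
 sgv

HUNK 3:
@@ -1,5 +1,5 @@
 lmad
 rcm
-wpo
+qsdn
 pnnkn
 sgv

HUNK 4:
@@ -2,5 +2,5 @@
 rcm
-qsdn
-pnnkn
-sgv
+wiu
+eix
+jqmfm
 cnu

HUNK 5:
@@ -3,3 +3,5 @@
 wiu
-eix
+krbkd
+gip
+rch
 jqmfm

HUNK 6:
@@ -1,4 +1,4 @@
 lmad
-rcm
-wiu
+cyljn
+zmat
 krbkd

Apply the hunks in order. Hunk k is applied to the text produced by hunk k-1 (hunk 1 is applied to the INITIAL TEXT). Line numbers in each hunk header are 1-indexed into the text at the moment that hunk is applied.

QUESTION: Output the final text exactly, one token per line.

Answer: lmad
cyljn
zmat
krbkd
gip
rch
jqmfm
cnu

Derivation:
Hunk 1: at line 1 remove [ccjv,wtdv,gjbn] add [wpo,btv] -> 8 lines: lmad rcm wpo btv gtr lqvoe sgv cnu
Hunk 2: at line 3 remove [btv,gtr,lqvoe] add [pnnkn] -> 6 lines: lmad rcm wpo pnnkn sgv cnu
Hunk 3: at line 1 remove [wpo] add [qsdn] -> 6 lines: lmad rcm qsdn pnnkn sgv cnu
Hunk 4: at line 2 remove [qsdn,pnnkn,sgv] add [wiu,eix,jqmfm] -> 6 lines: lmad rcm wiu eix jqmfm cnu
Hunk 5: at line 3 remove [eix] add [krbkd,gip,rch] -> 8 lines: lmad rcm wiu krbkd gip rch jqmfm cnu
Hunk 6: at line 1 remove [rcm,wiu] add [cyljn,zmat] -> 8 lines: lmad cyljn zmat krbkd gip rch jqmfm cnu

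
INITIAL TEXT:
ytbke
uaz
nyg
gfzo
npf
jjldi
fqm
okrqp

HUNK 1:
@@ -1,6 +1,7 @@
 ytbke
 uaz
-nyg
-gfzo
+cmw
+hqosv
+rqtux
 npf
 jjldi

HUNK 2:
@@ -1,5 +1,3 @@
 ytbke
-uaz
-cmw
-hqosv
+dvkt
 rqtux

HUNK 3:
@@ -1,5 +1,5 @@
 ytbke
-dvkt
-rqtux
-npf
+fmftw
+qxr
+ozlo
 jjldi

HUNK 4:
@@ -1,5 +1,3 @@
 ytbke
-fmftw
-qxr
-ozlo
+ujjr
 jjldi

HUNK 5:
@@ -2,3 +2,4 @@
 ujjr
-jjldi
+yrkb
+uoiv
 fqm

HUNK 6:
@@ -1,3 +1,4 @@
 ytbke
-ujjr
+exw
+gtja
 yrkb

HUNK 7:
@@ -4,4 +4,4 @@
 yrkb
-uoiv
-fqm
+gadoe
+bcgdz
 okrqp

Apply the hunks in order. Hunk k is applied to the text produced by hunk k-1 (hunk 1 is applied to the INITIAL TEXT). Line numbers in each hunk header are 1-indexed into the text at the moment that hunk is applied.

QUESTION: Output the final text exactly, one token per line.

Hunk 1: at line 1 remove [nyg,gfzo] add [cmw,hqosv,rqtux] -> 9 lines: ytbke uaz cmw hqosv rqtux npf jjldi fqm okrqp
Hunk 2: at line 1 remove [uaz,cmw,hqosv] add [dvkt] -> 7 lines: ytbke dvkt rqtux npf jjldi fqm okrqp
Hunk 3: at line 1 remove [dvkt,rqtux,npf] add [fmftw,qxr,ozlo] -> 7 lines: ytbke fmftw qxr ozlo jjldi fqm okrqp
Hunk 4: at line 1 remove [fmftw,qxr,ozlo] add [ujjr] -> 5 lines: ytbke ujjr jjldi fqm okrqp
Hunk 5: at line 2 remove [jjldi] add [yrkb,uoiv] -> 6 lines: ytbke ujjr yrkb uoiv fqm okrqp
Hunk 6: at line 1 remove [ujjr] add [exw,gtja] -> 7 lines: ytbke exw gtja yrkb uoiv fqm okrqp
Hunk 7: at line 4 remove [uoiv,fqm] add [gadoe,bcgdz] -> 7 lines: ytbke exw gtja yrkb gadoe bcgdz okrqp

Answer: ytbke
exw
gtja
yrkb
gadoe
bcgdz
okrqp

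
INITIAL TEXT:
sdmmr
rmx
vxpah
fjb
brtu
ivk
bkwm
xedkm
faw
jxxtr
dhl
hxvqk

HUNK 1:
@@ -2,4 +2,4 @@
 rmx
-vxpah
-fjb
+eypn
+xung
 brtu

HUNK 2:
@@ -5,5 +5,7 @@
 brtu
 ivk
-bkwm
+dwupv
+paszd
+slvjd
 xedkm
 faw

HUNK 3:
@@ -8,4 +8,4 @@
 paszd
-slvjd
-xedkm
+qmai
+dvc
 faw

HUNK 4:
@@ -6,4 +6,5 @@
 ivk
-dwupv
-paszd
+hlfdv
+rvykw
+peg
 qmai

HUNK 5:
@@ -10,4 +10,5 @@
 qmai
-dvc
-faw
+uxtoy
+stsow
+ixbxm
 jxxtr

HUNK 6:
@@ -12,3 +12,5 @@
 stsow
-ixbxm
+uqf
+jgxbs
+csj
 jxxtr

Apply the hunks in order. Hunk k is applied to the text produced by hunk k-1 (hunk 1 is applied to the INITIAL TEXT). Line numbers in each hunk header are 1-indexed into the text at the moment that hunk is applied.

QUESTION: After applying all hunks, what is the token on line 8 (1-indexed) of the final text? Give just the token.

Hunk 1: at line 2 remove [vxpah,fjb] add [eypn,xung] -> 12 lines: sdmmr rmx eypn xung brtu ivk bkwm xedkm faw jxxtr dhl hxvqk
Hunk 2: at line 5 remove [bkwm] add [dwupv,paszd,slvjd] -> 14 lines: sdmmr rmx eypn xung brtu ivk dwupv paszd slvjd xedkm faw jxxtr dhl hxvqk
Hunk 3: at line 8 remove [slvjd,xedkm] add [qmai,dvc] -> 14 lines: sdmmr rmx eypn xung brtu ivk dwupv paszd qmai dvc faw jxxtr dhl hxvqk
Hunk 4: at line 6 remove [dwupv,paszd] add [hlfdv,rvykw,peg] -> 15 lines: sdmmr rmx eypn xung brtu ivk hlfdv rvykw peg qmai dvc faw jxxtr dhl hxvqk
Hunk 5: at line 10 remove [dvc,faw] add [uxtoy,stsow,ixbxm] -> 16 lines: sdmmr rmx eypn xung brtu ivk hlfdv rvykw peg qmai uxtoy stsow ixbxm jxxtr dhl hxvqk
Hunk 6: at line 12 remove [ixbxm] add [uqf,jgxbs,csj] -> 18 lines: sdmmr rmx eypn xung brtu ivk hlfdv rvykw peg qmai uxtoy stsow uqf jgxbs csj jxxtr dhl hxvqk
Final line 8: rvykw

Answer: rvykw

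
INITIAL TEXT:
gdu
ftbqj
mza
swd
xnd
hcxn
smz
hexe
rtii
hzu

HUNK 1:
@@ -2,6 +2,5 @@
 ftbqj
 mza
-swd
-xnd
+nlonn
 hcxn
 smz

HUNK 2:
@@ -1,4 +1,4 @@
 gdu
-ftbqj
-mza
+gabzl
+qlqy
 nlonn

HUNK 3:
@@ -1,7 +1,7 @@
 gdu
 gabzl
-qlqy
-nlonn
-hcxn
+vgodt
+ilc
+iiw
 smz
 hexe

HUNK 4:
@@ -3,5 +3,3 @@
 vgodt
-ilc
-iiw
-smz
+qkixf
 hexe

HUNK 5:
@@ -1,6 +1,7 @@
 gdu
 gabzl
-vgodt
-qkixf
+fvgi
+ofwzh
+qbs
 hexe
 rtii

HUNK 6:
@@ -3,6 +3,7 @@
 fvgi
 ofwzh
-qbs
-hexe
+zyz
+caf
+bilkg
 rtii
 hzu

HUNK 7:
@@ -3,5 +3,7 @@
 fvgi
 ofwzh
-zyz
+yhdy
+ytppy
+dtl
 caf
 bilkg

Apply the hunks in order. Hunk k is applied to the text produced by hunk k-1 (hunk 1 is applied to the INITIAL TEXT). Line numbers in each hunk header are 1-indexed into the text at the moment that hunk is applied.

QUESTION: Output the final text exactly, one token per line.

Answer: gdu
gabzl
fvgi
ofwzh
yhdy
ytppy
dtl
caf
bilkg
rtii
hzu

Derivation:
Hunk 1: at line 2 remove [swd,xnd] add [nlonn] -> 9 lines: gdu ftbqj mza nlonn hcxn smz hexe rtii hzu
Hunk 2: at line 1 remove [ftbqj,mza] add [gabzl,qlqy] -> 9 lines: gdu gabzl qlqy nlonn hcxn smz hexe rtii hzu
Hunk 3: at line 1 remove [qlqy,nlonn,hcxn] add [vgodt,ilc,iiw] -> 9 lines: gdu gabzl vgodt ilc iiw smz hexe rtii hzu
Hunk 4: at line 3 remove [ilc,iiw,smz] add [qkixf] -> 7 lines: gdu gabzl vgodt qkixf hexe rtii hzu
Hunk 5: at line 1 remove [vgodt,qkixf] add [fvgi,ofwzh,qbs] -> 8 lines: gdu gabzl fvgi ofwzh qbs hexe rtii hzu
Hunk 6: at line 3 remove [qbs,hexe] add [zyz,caf,bilkg] -> 9 lines: gdu gabzl fvgi ofwzh zyz caf bilkg rtii hzu
Hunk 7: at line 3 remove [zyz] add [yhdy,ytppy,dtl] -> 11 lines: gdu gabzl fvgi ofwzh yhdy ytppy dtl caf bilkg rtii hzu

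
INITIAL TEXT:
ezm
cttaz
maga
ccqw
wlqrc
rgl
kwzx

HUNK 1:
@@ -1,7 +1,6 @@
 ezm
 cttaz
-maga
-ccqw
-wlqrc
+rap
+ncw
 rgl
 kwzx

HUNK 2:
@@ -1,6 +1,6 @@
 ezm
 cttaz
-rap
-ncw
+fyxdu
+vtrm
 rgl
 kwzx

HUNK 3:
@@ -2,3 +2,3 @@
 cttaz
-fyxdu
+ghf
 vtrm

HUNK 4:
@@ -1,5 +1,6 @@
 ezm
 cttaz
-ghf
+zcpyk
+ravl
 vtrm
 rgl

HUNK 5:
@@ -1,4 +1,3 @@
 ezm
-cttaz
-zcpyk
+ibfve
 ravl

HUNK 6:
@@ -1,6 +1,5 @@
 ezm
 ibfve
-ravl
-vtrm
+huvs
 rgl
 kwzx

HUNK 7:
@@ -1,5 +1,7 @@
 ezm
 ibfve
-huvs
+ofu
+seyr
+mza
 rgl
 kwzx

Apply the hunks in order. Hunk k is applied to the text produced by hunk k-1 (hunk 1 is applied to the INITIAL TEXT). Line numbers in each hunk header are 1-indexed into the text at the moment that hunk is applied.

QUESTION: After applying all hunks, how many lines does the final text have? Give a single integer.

Answer: 7

Derivation:
Hunk 1: at line 1 remove [maga,ccqw,wlqrc] add [rap,ncw] -> 6 lines: ezm cttaz rap ncw rgl kwzx
Hunk 2: at line 1 remove [rap,ncw] add [fyxdu,vtrm] -> 6 lines: ezm cttaz fyxdu vtrm rgl kwzx
Hunk 3: at line 2 remove [fyxdu] add [ghf] -> 6 lines: ezm cttaz ghf vtrm rgl kwzx
Hunk 4: at line 1 remove [ghf] add [zcpyk,ravl] -> 7 lines: ezm cttaz zcpyk ravl vtrm rgl kwzx
Hunk 5: at line 1 remove [cttaz,zcpyk] add [ibfve] -> 6 lines: ezm ibfve ravl vtrm rgl kwzx
Hunk 6: at line 1 remove [ravl,vtrm] add [huvs] -> 5 lines: ezm ibfve huvs rgl kwzx
Hunk 7: at line 1 remove [huvs] add [ofu,seyr,mza] -> 7 lines: ezm ibfve ofu seyr mza rgl kwzx
Final line count: 7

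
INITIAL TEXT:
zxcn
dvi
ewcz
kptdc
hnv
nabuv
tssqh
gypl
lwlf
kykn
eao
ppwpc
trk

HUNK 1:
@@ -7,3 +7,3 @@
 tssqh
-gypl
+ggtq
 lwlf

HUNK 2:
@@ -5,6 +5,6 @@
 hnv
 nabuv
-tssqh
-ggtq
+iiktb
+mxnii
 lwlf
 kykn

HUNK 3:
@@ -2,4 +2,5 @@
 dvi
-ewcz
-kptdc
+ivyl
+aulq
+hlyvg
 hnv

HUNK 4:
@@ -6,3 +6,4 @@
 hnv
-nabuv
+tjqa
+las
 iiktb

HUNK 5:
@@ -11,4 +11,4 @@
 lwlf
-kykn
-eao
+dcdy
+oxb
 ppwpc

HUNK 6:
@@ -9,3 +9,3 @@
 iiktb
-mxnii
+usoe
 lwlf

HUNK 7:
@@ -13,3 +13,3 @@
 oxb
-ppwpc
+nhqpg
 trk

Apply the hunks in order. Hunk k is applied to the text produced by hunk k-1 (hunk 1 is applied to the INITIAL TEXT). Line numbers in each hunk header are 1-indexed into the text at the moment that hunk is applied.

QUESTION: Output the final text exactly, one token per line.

Hunk 1: at line 7 remove [gypl] add [ggtq] -> 13 lines: zxcn dvi ewcz kptdc hnv nabuv tssqh ggtq lwlf kykn eao ppwpc trk
Hunk 2: at line 5 remove [tssqh,ggtq] add [iiktb,mxnii] -> 13 lines: zxcn dvi ewcz kptdc hnv nabuv iiktb mxnii lwlf kykn eao ppwpc trk
Hunk 3: at line 2 remove [ewcz,kptdc] add [ivyl,aulq,hlyvg] -> 14 lines: zxcn dvi ivyl aulq hlyvg hnv nabuv iiktb mxnii lwlf kykn eao ppwpc trk
Hunk 4: at line 6 remove [nabuv] add [tjqa,las] -> 15 lines: zxcn dvi ivyl aulq hlyvg hnv tjqa las iiktb mxnii lwlf kykn eao ppwpc trk
Hunk 5: at line 11 remove [kykn,eao] add [dcdy,oxb] -> 15 lines: zxcn dvi ivyl aulq hlyvg hnv tjqa las iiktb mxnii lwlf dcdy oxb ppwpc trk
Hunk 6: at line 9 remove [mxnii] add [usoe] -> 15 lines: zxcn dvi ivyl aulq hlyvg hnv tjqa las iiktb usoe lwlf dcdy oxb ppwpc trk
Hunk 7: at line 13 remove [ppwpc] add [nhqpg] -> 15 lines: zxcn dvi ivyl aulq hlyvg hnv tjqa las iiktb usoe lwlf dcdy oxb nhqpg trk

Answer: zxcn
dvi
ivyl
aulq
hlyvg
hnv
tjqa
las
iiktb
usoe
lwlf
dcdy
oxb
nhqpg
trk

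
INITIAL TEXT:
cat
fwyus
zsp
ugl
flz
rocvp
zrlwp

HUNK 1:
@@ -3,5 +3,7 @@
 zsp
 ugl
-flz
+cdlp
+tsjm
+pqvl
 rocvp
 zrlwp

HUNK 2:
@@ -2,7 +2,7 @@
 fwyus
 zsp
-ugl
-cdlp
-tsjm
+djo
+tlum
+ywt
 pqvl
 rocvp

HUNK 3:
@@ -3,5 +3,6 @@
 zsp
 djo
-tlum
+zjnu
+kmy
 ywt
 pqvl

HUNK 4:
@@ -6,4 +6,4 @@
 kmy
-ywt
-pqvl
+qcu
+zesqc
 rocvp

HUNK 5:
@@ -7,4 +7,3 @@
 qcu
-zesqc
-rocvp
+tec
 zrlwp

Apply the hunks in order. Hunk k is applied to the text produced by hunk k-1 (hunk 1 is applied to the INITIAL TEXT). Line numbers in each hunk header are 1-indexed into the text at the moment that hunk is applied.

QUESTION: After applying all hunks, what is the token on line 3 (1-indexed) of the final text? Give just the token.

Answer: zsp

Derivation:
Hunk 1: at line 3 remove [flz] add [cdlp,tsjm,pqvl] -> 9 lines: cat fwyus zsp ugl cdlp tsjm pqvl rocvp zrlwp
Hunk 2: at line 2 remove [ugl,cdlp,tsjm] add [djo,tlum,ywt] -> 9 lines: cat fwyus zsp djo tlum ywt pqvl rocvp zrlwp
Hunk 3: at line 3 remove [tlum] add [zjnu,kmy] -> 10 lines: cat fwyus zsp djo zjnu kmy ywt pqvl rocvp zrlwp
Hunk 4: at line 6 remove [ywt,pqvl] add [qcu,zesqc] -> 10 lines: cat fwyus zsp djo zjnu kmy qcu zesqc rocvp zrlwp
Hunk 5: at line 7 remove [zesqc,rocvp] add [tec] -> 9 lines: cat fwyus zsp djo zjnu kmy qcu tec zrlwp
Final line 3: zsp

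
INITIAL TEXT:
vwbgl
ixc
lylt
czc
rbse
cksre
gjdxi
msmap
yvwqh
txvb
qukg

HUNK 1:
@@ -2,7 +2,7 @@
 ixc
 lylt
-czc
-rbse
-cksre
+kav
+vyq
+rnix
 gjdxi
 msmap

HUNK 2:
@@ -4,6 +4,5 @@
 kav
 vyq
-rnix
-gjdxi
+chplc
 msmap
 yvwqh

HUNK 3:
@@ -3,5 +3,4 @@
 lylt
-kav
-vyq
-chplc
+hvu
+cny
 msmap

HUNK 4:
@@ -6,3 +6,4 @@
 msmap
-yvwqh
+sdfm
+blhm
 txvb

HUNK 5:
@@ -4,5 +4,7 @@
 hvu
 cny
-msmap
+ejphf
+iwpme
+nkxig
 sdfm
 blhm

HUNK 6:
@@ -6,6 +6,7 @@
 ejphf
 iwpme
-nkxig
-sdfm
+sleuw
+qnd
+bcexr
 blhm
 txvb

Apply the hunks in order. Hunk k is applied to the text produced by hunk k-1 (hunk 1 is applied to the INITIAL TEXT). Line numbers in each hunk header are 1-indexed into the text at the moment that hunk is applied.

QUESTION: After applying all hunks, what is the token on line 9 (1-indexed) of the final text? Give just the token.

Hunk 1: at line 2 remove [czc,rbse,cksre] add [kav,vyq,rnix] -> 11 lines: vwbgl ixc lylt kav vyq rnix gjdxi msmap yvwqh txvb qukg
Hunk 2: at line 4 remove [rnix,gjdxi] add [chplc] -> 10 lines: vwbgl ixc lylt kav vyq chplc msmap yvwqh txvb qukg
Hunk 3: at line 3 remove [kav,vyq,chplc] add [hvu,cny] -> 9 lines: vwbgl ixc lylt hvu cny msmap yvwqh txvb qukg
Hunk 4: at line 6 remove [yvwqh] add [sdfm,blhm] -> 10 lines: vwbgl ixc lylt hvu cny msmap sdfm blhm txvb qukg
Hunk 5: at line 4 remove [msmap] add [ejphf,iwpme,nkxig] -> 12 lines: vwbgl ixc lylt hvu cny ejphf iwpme nkxig sdfm blhm txvb qukg
Hunk 6: at line 6 remove [nkxig,sdfm] add [sleuw,qnd,bcexr] -> 13 lines: vwbgl ixc lylt hvu cny ejphf iwpme sleuw qnd bcexr blhm txvb qukg
Final line 9: qnd

Answer: qnd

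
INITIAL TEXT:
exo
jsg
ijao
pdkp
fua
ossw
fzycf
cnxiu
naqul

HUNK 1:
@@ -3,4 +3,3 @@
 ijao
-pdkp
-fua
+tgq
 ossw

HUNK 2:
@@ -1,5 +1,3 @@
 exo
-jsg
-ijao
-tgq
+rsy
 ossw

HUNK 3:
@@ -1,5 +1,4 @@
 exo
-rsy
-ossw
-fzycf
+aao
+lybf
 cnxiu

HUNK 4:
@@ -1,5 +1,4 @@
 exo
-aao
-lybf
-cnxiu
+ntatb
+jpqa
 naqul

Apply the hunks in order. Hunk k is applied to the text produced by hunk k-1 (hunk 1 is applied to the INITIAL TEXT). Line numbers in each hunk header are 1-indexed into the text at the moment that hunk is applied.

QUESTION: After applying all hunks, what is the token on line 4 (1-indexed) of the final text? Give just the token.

Hunk 1: at line 3 remove [pdkp,fua] add [tgq] -> 8 lines: exo jsg ijao tgq ossw fzycf cnxiu naqul
Hunk 2: at line 1 remove [jsg,ijao,tgq] add [rsy] -> 6 lines: exo rsy ossw fzycf cnxiu naqul
Hunk 3: at line 1 remove [rsy,ossw,fzycf] add [aao,lybf] -> 5 lines: exo aao lybf cnxiu naqul
Hunk 4: at line 1 remove [aao,lybf,cnxiu] add [ntatb,jpqa] -> 4 lines: exo ntatb jpqa naqul
Final line 4: naqul

Answer: naqul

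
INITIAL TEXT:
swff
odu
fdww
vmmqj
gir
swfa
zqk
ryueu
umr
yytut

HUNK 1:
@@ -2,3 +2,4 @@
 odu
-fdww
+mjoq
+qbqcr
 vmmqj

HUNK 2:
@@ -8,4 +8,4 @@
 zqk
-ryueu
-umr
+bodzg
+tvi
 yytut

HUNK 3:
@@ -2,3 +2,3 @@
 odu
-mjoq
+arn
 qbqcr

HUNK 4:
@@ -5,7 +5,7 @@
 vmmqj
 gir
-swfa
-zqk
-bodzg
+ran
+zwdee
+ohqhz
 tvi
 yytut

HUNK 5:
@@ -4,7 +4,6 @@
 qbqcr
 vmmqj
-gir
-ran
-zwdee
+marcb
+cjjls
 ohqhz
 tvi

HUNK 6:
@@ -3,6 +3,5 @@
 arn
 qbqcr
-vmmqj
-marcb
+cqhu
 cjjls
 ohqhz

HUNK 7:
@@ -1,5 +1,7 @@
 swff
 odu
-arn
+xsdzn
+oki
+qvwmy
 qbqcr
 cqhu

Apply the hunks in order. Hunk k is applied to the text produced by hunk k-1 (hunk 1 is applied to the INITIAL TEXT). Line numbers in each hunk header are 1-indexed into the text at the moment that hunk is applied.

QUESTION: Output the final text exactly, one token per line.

Hunk 1: at line 2 remove [fdww] add [mjoq,qbqcr] -> 11 lines: swff odu mjoq qbqcr vmmqj gir swfa zqk ryueu umr yytut
Hunk 2: at line 8 remove [ryueu,umr] add [bodzg,tvi] -> 11 lines: swff odu mjoq qbqcr vmmqj gir swfa zqk bodzg tvi yytut
Hunk 3: at line 2 remove [mjoq] add [arn] -> 11 lines: swff odu arn qbqcr vmmqj gir swfa zqk bodzg tvi yytut
Hunk 4: at line 5 remove [swfa,zqk,bodzg] add [ran,zwdee,ohqhz] -> 11 lines: swff odu arn qbqcr vmmqj gir ran zwdee ohqhz tvi yytut
Hunk 5: at line 4 remove [gir,ran,zwdee] add [marcb,cjjls] -> 10 lines: swff odu arn qbqcr vmmqj marcb cjjls ohqhz tvi yytut
Hunk 6: at line 3 remove [vmmqj,marcb] add [cqhu] -> 9 lines: swff odu arn qbqcr cqhu cjjls ohqhz tvi yytut
Hunk 7: at line 1 remove [arn] add [xsdzn,oki,qvwmy] -> 11 lines: swff odu xsdzn oki qvwmy qbqcr cqhu cjjls ohqhz tvi yytut

Answer: swff
odu
xsdzn
oki
qvwmy
qbqcr
cqhu
cjjls
ohqhz
tvi
yytut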